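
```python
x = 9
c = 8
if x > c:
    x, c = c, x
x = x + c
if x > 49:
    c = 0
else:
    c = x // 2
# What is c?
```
Trace:
  x=9
  x=9, c=8
  x=8, c=9
  x=17, c=9
  x=17, c=8

Final answer: 8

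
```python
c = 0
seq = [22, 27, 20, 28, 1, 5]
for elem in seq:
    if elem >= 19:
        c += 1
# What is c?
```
Trace:
  c=0
  c=1, elem=22
  c=2, elem=27
  c=3, elem=20
  c=4, elem=28
  c=4, elem=1
  c=4, elem=5

Final answer: 4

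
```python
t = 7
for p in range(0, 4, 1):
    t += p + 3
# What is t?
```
Trace:
  t=7
  t=10, p=0
  t=14, p=1
  t=19, p=2
  t=25, p=3

Final answer: 25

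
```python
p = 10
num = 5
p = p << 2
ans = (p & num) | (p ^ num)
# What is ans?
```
Trace:
  p=10
  p=10, num=5
  p=40, num=5
  p=40, num=5, ans=45

Final answer: 45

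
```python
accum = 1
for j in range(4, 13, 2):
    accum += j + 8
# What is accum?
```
Trace:
  accum=1
  accum=13, j=4
  accum=27, j=6
  accum=43, j=8
  accum=61, j=10
  accum=81, j=12

Final answer: 81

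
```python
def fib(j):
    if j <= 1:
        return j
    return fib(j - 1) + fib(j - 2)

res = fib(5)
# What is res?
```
Call trace (a repeated sub-call is expanded the first time; later identical calls just restate its return value):
fib(j=5)
  fib(j=4)
    fib(j=3)
      fib(j=2)
        fib(j=1)
        -> return 1
        fib(j=0)
        -> return 0
      -> return 1
      fib(j=1)
      -> return 1
    -> return 2
    fib(j=2) -> return 1  (same call as traced above)
  -> return 3
  fib(j=3) -> return 2  (same call as traced above)
-> return 5

Final answer: 5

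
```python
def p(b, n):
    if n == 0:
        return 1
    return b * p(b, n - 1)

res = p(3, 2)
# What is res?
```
Call trace:
p(b=3, n=2)
  p(b=3, n=1)
    p(b=3, n=0)
    -> return 1
  -> return 3
-> return 9

Final answer: 9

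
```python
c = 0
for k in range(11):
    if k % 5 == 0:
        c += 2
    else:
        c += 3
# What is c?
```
Trace:
  c=0
  c=2, k=0
  c=5, k=1
  c=8, k=2
  c=11, k=3
  c=14, k=4
  c=16, k=5
  c=19, k=6
  c=22, k=7
  c=25, k=8
  c=28, k=9
  c=30, k=10

Final answer: 30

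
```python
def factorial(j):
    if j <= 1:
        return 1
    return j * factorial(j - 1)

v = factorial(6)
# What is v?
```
Call trace:
factorial(j=6)
  factorial(j=5)
    factorial(j=4)
      factorial(j=3)
        factorial(j=2)
          factorial(j=1)
          -> return 1
        -> return 2
      -> return 6
    -> return 24
  -> return 120
-> return 720

Final answer: 720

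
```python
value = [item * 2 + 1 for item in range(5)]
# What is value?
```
Trace:
  item=0
  item=1
  item=2
  item=3
  item=4
  value=[1, 3, 5, 7, 9]

Final answer: [1, 3, 5, 7, 9]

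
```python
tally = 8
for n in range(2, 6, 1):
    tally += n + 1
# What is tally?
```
Trace:
  tally=8
  tally=11, n=2
  tally=15, n=3
  tally=20, n=4
  tally=26, n=5

Final answer: 26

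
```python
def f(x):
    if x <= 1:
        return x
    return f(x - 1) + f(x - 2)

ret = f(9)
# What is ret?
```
Call trace (a repeated sub-call is expanded the first time; later identical calls just restate its return value):
f(x=9)
  f(x=8)
    f(x=7)
      f(x=6)
        f(x=5)
          f(x=4)
            f(x=3)
              f(x=2)
                f(x=1)
                -> return 1
                f(x=0)
                -> return 0
              -> return 1
              f(x=1)
              -> return 1
            -> return 2
            f(x=2) -> return 1  (same call as traced above)
          -> return 3
          f(x=3) -> return 2  (same call as traced above)
        -> return 5
        f(x=4) -> return 3  (same call as traced above)
      -> return 8
      f(x=5) -> return 5  (same call as traced above)
    -> return 13
    f(x=6) -> return 8  (same call as traced above)
  -> return 21
  f(x=7) -> return 13  (same call as traced above)
-> return 34

Final answer: 34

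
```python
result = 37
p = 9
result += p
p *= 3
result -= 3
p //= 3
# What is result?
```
Trace:
  result=37
  result=37, p=9
  result=46, p=9
  result=46, p=27
  result=43, p=27
  result=43, p=9

Final answer: 43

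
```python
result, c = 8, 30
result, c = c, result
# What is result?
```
Trace:
  result=8, c=30
  result=30, c=8

Final answer: 30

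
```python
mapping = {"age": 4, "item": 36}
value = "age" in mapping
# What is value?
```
Trace:
  mapping={'age': 4, 'item': 36}
  mapping={'age': 4, 'item': 36}, value=True

Final answer: True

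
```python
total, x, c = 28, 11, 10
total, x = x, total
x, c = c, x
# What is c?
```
Trace:
  total=28, x=11, c=10
  total=11, x=28, c=10
  total=11, x=10, c=28

Final answer: 28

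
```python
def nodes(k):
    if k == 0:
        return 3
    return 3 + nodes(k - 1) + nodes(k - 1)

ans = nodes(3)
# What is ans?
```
Call trace (a repeated sub-call is expanded the first time; later identical calls just restate its return value):
nodes(k=3)
  nodes(k=2)
    nodes(k=1)
      nodes(k=0)
      -> return 3
      nodes(k=0)
      -> return 3
    -> return 9
    nodes(k=1) -> return 9  (same call as traced above)
  -> return 21
  nodes(k=2) -> return 21  (same call as traced above)
-> return 45

Final answer: 45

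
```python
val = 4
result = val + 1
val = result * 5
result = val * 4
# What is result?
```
Trace:
  val=4
  val=4, result=5
  val=25, result=5
  val=25, result=100

Final answer: 100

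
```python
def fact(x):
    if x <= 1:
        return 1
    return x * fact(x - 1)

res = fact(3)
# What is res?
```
Call trace:
fact(x=3)
  fact(x=2)
    fact(x=1)
    -> return 1
  -> return 2
-> return 6

Final answer: 6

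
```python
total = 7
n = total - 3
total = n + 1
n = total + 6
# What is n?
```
Trace:
  total=7
  total=7, n=4
  total=5, n=4
  total=5, n=11

Final answer: 11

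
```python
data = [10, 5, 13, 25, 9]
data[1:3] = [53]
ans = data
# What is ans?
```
Trace:
  data=[10, 5, 13, 25, 9]
  data=[10, 53, 25, 9]
  data=[10, 53, 25, 9], ans=[10, 53, 25, 9]

Final answer: [10, 53, 25, 9]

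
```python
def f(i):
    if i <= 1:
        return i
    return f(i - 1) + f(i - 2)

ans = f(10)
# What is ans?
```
Call trace (a repeated sub-call is expanded the first time; later identical calls just restate its return value):
f(i=10)
  f(i=9)
    f(i=8)
      f(i=7)
        f(i=6)
          f(i=5)
            f(i=4)
              f(i=3)
                f(i=2)
                  f(i=1)
                  -> return 1
                  f(i=0)
                  -> return 0
                -> return 1
                f(i=1)
                -> return 1
              -> return 2
              f(i=2) -> return 1  (same call as traced above)
            -> return 3
            f(i=3) -> return 2  (same call as traced above)
          -> return 5
          f(i=4) -> return 3  (same call as traced above)
        -> return 8
        f(i=5) -> return 5  (same call as traced above)
      -> return 13
      f(i=6) -> return 8  (same call as traced above)
    -> return 21
    f(i=7) -> return 13  (same call as traced above)
  -> return 34
  f(i=8) -> return 21  (same call as traced above)
-> return 55

Final answer: 55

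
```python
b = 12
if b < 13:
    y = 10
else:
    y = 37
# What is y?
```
Trace:
  b=12
  b=12, y=10

Final answer: 10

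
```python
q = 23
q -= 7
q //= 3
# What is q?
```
Trace:
  q=23
  q=16
  q=5

Final answer: 5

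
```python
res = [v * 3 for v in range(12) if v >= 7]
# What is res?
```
Trace:
  v=0
  v=1
  v=2
  v=3
  v=4
  v=5
  v=6
  v=7
  v=8
  v=9
  v=10
  v=11
  res=[21, 24, 27, 30, 33]

Final answer: [21, 24, 27, 30, 33]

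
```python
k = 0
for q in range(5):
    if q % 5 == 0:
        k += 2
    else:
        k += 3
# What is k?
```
Trace:
  k=0
  k=2, q=0
  k=5, q=1
  k=8, q=2
  k=11, q=3
  k=14, q=4

Final answer: 14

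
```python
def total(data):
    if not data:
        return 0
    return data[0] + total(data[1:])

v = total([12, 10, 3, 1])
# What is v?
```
Call trace:
total(data=[12, 10, 3, 1])
  total(data=[10, 3, 1])
    total(data=[3, 1])
      total(data=[1])
        total(data=[])
        -> return 0
      -> return 1
    -> return 4
  -> return 14
-> return 26

Final answer: 26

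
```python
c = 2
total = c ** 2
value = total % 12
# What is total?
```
Trace:
  c=2
  c=2, total=4
  c=2, total=4, value=4

Final answer: 4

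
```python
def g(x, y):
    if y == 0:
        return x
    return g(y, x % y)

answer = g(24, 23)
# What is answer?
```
Call trace:
g(x=24, y=23)
  g(x=23, y=1)
    g(x=1, y=0)
    -> return 1
  -> return 1
-> return 1

Final answer: 1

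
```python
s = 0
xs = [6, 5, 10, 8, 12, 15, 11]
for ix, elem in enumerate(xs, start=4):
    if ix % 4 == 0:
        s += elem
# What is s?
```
Trace:
  s=0
  s=6, ix=4, elem=6
  s=6, ix=5, elem=5
  s=6, ix=6, elem=10
  s=6, ix=7, elem=8
  s=18, ix=8, elem=12
  s=18, ix=9, elem=15
  s=18, ix=10, elem=11

Final answer: 18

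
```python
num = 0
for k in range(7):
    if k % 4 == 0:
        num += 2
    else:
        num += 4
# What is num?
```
Trace:
  num=0
  num=2, k=0
  num=6, k=1
  num=10, k=2
  num=14, k=3
  num=16, k=4
  num=20, k=5
  num=24, k=6

Final answer: 24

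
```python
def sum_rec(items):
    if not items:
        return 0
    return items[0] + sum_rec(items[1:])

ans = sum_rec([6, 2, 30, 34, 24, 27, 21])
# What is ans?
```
Call trace:
sum_rec(items=[6, 2, 30, 34, 24, 27, 21])
  sum_rec(items=[2, 30, 34, 24, 27, 21])
    sum_rec(items=[30, 34, 24, 27, 21])
      sum_rec(items=[34, 24, 27, 21])
        sum_rec(items=[24, 27, 21])
          sum_rec(items=[27, 21])
            sum_rec(items=[21])
              sum_rec(items=[])
              -> return 0
            -> return 21
          -> return 48
        -> return 72
      -> return 106
    -> return 136
  -> return 138
-> return 144

Final answer: 144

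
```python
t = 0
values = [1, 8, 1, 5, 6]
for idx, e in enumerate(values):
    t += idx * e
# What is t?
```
Trace:
  t=0
  t=0, idx=0, e=1
  t=8, idx=1, e=8
  t=10, idx=2, e=1
  t=25, idx=3, e=5
  t=49, idx=4, e=6

Final answer: 49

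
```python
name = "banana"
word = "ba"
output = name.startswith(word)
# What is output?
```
Trace:
  name='banana'
  name='banana', word='ba'
  name='banana', word='ba', output=True

Final answer: True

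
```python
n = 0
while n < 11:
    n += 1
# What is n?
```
Trace:
  n=0
  n=1
  n=2
  n=3
  n=4
  n=5
  n=6
  n=7
  n=8
  n=9
  n=10
  n=11

Final answer: 11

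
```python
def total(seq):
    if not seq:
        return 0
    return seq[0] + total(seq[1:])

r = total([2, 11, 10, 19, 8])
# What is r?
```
Call trace:
total(seq=[2, 11, 10, 19, 8])
  total(seq=[11, 10, 19, 8])
    total(seq=[10, 19, 8])
      total(seq=[19, 8])
        total(seq=[8])
          total(seq=[])
          -> return 0
        -> return 8
      -> return 27
    -> return 37
  -> return 48
-> return 50

Final answer: 50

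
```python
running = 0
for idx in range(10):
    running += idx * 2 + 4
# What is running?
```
Trace:
  running=0
  running=4, idx=0
  running=10, idx=1
  running=18, idx=2
  running=28, idx=3
  running=40, idx=4
  running=54, idx=5
  running=70, idx=6
  running=88, idx=7
  running=108, idx=8
  running=130, idx=9

Final answer: 130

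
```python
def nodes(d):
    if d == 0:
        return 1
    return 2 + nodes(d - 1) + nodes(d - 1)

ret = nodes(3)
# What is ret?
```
Call trace (a repeated sub-call is expanded the first time; later identical calls just restate its return value):
nodes(d=3)
  nodes(d=2)
    nodes(d=1)
      nodes(d=0)
      -> return 1
      nodes(d=0)
      -> return 1
    -> return 4
    nodes(d=1) -> return 4  (same call as traced above)
  -> return 10
  nodes(d=2) -> return 10  (same call as traced above)
-> return 22

Final answer: 22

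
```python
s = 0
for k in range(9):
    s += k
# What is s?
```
Trace:
  s=0
  s=0, k=0
  s=1, k=1
  s=3, k=2
  s=6, k=3
  s=10, k=4
  s=15, k=5
  s=21, k=6
  s=28, k=7
  s=36, k=8

Final answer: 36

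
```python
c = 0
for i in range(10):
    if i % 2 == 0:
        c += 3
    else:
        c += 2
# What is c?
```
Trace:
  c=0
  c=3, i=0
  c=5, i=1
  c=8, i=2
  c=10, i=3
  c=13, i=4
  c=15, i=5
  c=18, i=6
  c=20, i=7
  c=23, i=8
  c=25, i=9

Final answer: 25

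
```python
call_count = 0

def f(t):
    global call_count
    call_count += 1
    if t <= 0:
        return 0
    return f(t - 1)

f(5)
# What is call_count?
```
Call trace:
f(t=5)
  f(t=4)
    f(t=3)
      f(t=2)
        f(t=1)
          f(t=0)
          -> return 0
        -> return 0
      -> return 0
    -> return 0
  -> return 0
-> return 0

call_count is incremented once per call. f is entered once for each t = 5, 4, 3, 2, 1, 0 (the t <= 0 call returns without recursing), i.e. 5 + 1 calls.
call_count = 6

Final answer: 6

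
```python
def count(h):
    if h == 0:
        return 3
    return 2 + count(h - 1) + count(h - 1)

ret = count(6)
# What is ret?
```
Call trace (a repeated sub-call is expanded the first time; later identical calls just restate its return value):
count(h=6)
  count(h=5)
    count(h=4)
      count(h=3)
        count(h=2)
          count(h=1)
            count(h=0)
            -> return 3
            count(h=0)
            -> return 3
          -> return 8
          count(h=1) -> return 8  (same call as traced above)
        -> return 18
        count(h=2) -> return 18  (same call as traced above)
      -> return 38
      count(h=3) -> return 38  (same call as traced above)
    -> return 78
    count(h=4) -> return 78  (same call as traced above)
  -> return 158
  count(h=5) -> return 158  (same call as traced above)
-> return 318

Final answer: 318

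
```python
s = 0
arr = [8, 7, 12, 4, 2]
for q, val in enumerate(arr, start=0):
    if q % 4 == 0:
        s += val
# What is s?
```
Trace:
  s=0
  s=8, q=0, val=8
  s=8, q=1, val=7
  s=8, q=2, val=12
  s=8, q=3, val=4
  s=10, q=4, val=2

Final answer: 10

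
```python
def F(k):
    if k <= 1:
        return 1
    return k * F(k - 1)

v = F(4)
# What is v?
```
Call trace:
F(k=4)
  F(k=3)
    F(k=2)
      F(k=1)
      -> return 1
    -> return 2
  -> return 6
-> return 24

Final answer: 24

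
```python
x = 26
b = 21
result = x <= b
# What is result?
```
Trace:
  x=26
  x=26, b=21
  x=26, b=21, result=False

Final answer: False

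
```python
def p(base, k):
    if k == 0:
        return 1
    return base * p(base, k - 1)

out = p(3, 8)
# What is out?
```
Call trace:
p(base=3, k=8)
  p(base=3, k=7)
    p(base=3, k=6)
      p(base=3, k=5)
        p(base=3, k=4)
          p(base=3, k=3)
            p(base=3, k=2)
              p(base=3, k=1)
                p(base=3, k=0)
                -> return 1
              -> return 3
            -> return 9
          -> return 27
        -> return 81
      -> return 243
    -> return 729
  -> return 2187
-> return 6561

Final answer: 6561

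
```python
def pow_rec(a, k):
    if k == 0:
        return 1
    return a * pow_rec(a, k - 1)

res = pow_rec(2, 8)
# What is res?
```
Call trace:
pow_rec(a=2, k=8)
  pow_rec(a=2, k=7)
    pow_rec(a=2, k=6)
      pow_rec(a=2, k=5)
        pow_rec(a=2, k=4)
          pow_rec(a=2, k=3)
            pow_rec(a=2, k=2)
              pow_rec(a=2, k=1)
                pow_rec(a=2, k=0)
                -> return 1
              -> return 2
            -> return 4
          -> return 8
        -> return 16
      -> return 32
    -> return 64
  -> return 128
-> return 256

Final answer: 256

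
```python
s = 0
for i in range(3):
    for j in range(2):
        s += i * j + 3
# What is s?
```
Trace:
  s=0
  s=3, i=0, j=0
  s=6, i=0, j=1
  s=9, i=1, j=0
  s=13, i=1, j=1
  s=16, i=2, j=0
  s=21, i=2, j=1

Final answer: 21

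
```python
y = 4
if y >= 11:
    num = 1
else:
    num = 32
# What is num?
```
Trace:
  y=4
  y=4, num=32

Final answer: 32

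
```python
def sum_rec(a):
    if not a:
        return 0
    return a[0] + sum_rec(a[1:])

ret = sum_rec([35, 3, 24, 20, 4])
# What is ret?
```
Call trace:
sum_rec(a=[35, 3, 24, 20, 4])
  sum_rec(a=[3, 24, 20, 4])
    sum_rec(a=[24, 20, 4])
      sum_rec(a=[20, 4])
        sum_rec(a=[4])
          sum_rec(a=[])
          -> return 0
        -> return 4
      -> return 24
    -> return 48
  -> return 51
-> return 86

Final answer: 86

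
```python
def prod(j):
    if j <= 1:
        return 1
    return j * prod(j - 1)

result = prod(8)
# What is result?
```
Call trace:
prod(j=8)
  prod(j=7)
    prod(j=6)
      prod(j=5)
        prod(j=4)
          prod(j=3)
            prod(j=2)
              prod(j=1)
              -> return 1
            -> return 2
          -> return 6
        -> return 24
      -> return 120
    -> return 720
  -> return 5040
-> return 40320

Final answer: 40320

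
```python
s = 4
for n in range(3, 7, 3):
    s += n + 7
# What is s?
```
Trace:
  s=4
  s=14, n=3
  s=27, n=6

Final answer: 27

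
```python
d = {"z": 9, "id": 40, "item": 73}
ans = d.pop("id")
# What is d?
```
Trace:
  d={'z': 9, 'id': 40, 'item': 73}
  d={'z': 9, 'item': 73}, ans=40

Final answer: {'z': 9, 'item': 73}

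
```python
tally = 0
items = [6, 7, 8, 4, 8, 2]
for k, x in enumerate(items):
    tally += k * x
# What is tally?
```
Trace:
  tally=0
  tally=0, k=0, x=6
  tally=7, k=1, x=7
  tally=23, k=2, x=8
  tally=35, k=3, x=4
  tally=67, k=4, x=8
  tally=77, k=5, x=2

Final answer: 77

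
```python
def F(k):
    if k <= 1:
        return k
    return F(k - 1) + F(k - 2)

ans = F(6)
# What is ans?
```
Call trace (a repeated sub-call is expanded the first time; later identical calls just restate its return value):
F(k=6)
  F(k=5)
    F(k=4)
      F(k=3)
        F(k=2)
          F(k=1)
          -> return 1
          F(k=0)
          -> return 0
        -> return 1
        F(k=1)
        -> return 1
      -> return 2
      F(k=2) -> return 1  (same call as traced above)
    -> return 3
    F(k=3) -> return 2  (same call as traced above)
  -> return 5
  F(k=4) -> return 3  (same call as traced above)
-> return 8

Final answer: 8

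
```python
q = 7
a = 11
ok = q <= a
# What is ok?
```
Trace:
  q=7
  q=7, a=11
  q=7, a=11, ok=True

Final answer: True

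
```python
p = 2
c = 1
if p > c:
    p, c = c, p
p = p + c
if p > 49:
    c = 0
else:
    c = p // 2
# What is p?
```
Trace:
  p=2
  p=2, c=1
  p=1, c=2
  p=3, c=2
  p=3, c=1

Final answer: 3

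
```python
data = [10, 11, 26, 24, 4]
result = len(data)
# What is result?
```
Trace:
  data=[10, 11, 26, 24, 4]
  data=[10, 11, 26, 24, 4], result=5

Final answer: 5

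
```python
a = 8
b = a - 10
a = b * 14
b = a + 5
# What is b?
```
Trace:
  a=8
  a=8, b=-2
  a=-28, b=-2
  a=-28, b=-23

Final answer: -23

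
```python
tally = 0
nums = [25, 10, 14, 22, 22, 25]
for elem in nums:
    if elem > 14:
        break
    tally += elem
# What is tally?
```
Trace:
  tally=0
  tally=0, elem=25

Final answer: 0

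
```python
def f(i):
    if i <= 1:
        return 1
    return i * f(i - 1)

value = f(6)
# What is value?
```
Call trace:
f(i=6)
  f(i=5)
    f(i=4)
      f(i=3)
        f(i=2)
          f(i=1)
          -> return 1
        -> return 2
      -> return 6
    -> return 24
  -> return 120
-> return 720

Final answer: 720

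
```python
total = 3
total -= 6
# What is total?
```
Trace:
  total=3
  total=-3

Final answer: -3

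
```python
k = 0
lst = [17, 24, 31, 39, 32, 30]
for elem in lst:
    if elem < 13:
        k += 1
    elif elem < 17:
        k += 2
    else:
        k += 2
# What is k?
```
Trace:
  k=0
  k=2, elem=17
  k=4, elem=24
  k=6, elem=31
  k=8, elem=39
  k=10, elem=32
  k=12, elem=30

Final answer: 12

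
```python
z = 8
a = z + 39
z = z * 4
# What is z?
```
Trace:
  z=8
  z=8, a=47
  z=32, a=47

Final answer: 32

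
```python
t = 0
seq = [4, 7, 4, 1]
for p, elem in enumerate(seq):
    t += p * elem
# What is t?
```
Trace:
  t=0
  t=0, p=0, elem=4
  t=7, p=1, elem=7
  t=15, p=2, elem=4
  t=18, p=3, elem=1

Final answer: 18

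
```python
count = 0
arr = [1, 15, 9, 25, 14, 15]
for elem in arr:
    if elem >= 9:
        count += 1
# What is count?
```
Trace:
  count=0
  count=0, elem=1
  count=1, elem=15
  count=2, elem=9
  count=3, elem=25
  count=4, elem=14
  count=5, elem=15

Final answer: 5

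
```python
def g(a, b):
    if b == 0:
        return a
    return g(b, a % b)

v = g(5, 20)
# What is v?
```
Call trace:
g(a=5, b=20)
  g(a=20, b=5)
    g(a=5, b=0)
    -> return 5
  -> return 5
-> return 5

Final answer: 5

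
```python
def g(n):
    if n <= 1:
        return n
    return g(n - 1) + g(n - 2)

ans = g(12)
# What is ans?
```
Call trace (a repeated sub-call is expanded the first time; later identical calls just restate its return value):
g(n=12)
  g(n=11)
    g(n=10)
      g(n=9)
        g(n=8)
          g(n=7)
            g(n=6)
              g(n=5)
                g(n=4)
                  g(n=3)
                    g(n=2)
                      g(n=1)
                      -> return 1
                      g(n=0)
                      -> return 0
                    -> return 1
                    g(n=1)
                    -> return 1
                  -> return 2
                  g(n=2) -> return 1  (same call as traced above)
                -> return 3
                g(n=3) -> return 2  (same call as traced above)
              -> return 5
              g(n=4) -> return 3  (same call as traced above)
            -> return 8
            g(n=5) -> return 5  (same call as traced above)
          -> return 13
          g(n=6) -> return 8  (same call as traced above)
        -> return 21
        g(n=7) -> return 13  (same call as traced above)
      -> return 34
      g(n=8) -> return 21  (same call as traced above)
    -> return 55
    g(n=9) -> return 34  (same call as traced above)
  -> return 89
  g(n=10) -> return 55  (same call as traced above)
-> return 144

Final answer: 144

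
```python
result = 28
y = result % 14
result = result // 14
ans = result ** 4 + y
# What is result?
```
Trace:
  result=28
  result=28, y=0
  result=2, y=0
  result=2, y=0, ans=16

Final answer: 2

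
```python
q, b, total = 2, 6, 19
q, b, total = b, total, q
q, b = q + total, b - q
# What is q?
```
Trace:
  q=2, b=6, total=19
  q=6, b=19, total=2
  q=8, b=13, total=2

Final answer: 8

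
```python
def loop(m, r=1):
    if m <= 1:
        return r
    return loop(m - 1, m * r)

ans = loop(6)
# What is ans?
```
Call trace:
loop(m=6, r=1)
  loop(m=5, r=6)
    loop(m=4, r=30)
      loop(m=3, r=120)
        loop(m=2, r=360)
          loop(m=1, r=720)
          -> return 720
        -> return 720
      -> return 720
    -> return 720
  -> return 720
-> return 720

Final answer: 720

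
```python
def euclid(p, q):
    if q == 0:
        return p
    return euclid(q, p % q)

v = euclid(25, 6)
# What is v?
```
Call trace:
euclid(p=25, q=6)
  euclid(p=6, q=1)
    euclid(p=1, q=0)
    -> return 1
  -> return 1
-> return 1

Final answer: 1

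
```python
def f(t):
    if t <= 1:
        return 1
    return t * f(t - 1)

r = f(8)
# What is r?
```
Call trace:
f(t=8)
  f(t=7)
    f(t=6)
      f(t=5)
        f(t=4)
          f(t=3)
            f(t=2)
              f(t=1)
              -> return 1
            -> return 2
          -> return 6
        -> return 24
      -> return 120
    -> return 720
  -> return 5040
-> return 40320

Final answer: 40320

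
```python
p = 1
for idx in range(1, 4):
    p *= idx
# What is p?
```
Trace:
  p=1
  p=1, idx=1
  p=2, idx=2
  p=6, idx=3

Final answer: 6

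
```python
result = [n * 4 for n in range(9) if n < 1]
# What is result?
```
Trace:
  n=0
  n=1
  n=2
  n=3
  n=4
  n=5
  n=6
  n=7
  n=8
  result=[0]

Final answer: [0]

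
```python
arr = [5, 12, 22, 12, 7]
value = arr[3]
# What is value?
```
Trace:
  arr=[5, 12, 22, 12, 7]
  arr=[5, 12, 22, 12, 7], value=12

Final answer: 12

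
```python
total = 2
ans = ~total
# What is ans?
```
Trace:
  total=2
  total=2, ans=-3

Final answer: -3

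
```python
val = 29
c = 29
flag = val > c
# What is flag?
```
Trace:
  val=29
  val=29, c=29
  val=29, c=29, flag=False

Final answer: False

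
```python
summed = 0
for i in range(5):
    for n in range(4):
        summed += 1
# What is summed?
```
Trace:
  summed=0
  summed=1, i=0, n=0
  summed=2, i=0, n=1
  summed=3, i=0, n=2
  summed=4, i=0, n=3
  summed=5, i=1, n=0
  summed=6, i=1, n=1
  summed=7, i=1, n=2
  summed=8, i=1, n=3
  summed=9, i=2, n=0
  summed=10, i=2, n=1
  summed=11, i=2, n=2
  summed=12, i=2, n=3
  summed=13, i=3, n=0
  summed=14, i=3, n=1
  summed=15, i=3, n=2
  summed=16, i=3, n=3
  summed=17, i=4, n=0
  summed=18, i=4, n=1
  summed=19, i=4, n=2
  summed=20, i=4, n=3

Final answer: 20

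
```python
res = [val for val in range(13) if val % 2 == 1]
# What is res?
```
Trace:
  val=0
  val=1
  val=2
  val=3
  val=4
  val=5
  val=6
  val=7
  val=8
  val=9
  val=10
  val=11
  val=12
  res=[1, 3, 5, 7, 9, 11]

Final answer: [1, 3, 5, 7, 9, 11]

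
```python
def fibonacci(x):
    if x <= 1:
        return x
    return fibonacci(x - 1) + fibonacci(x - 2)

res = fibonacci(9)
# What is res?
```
Call trace (a repeated sub-call is expanded the first time; later identical calls just restate its return value):
fibonacci(x=9)
  fibonacci(x=8)
    fibonacci(x=7)
      fibonacci(x=6)
        fibonacci(x=5)
          fibonacci(x=4)
            fibonacci(x=3)
              fibonacci(x=2)
                fibonacci(x=1)
                -> return 1
                fibonacci(x=0)
                -> return 0
              -> return 1
              fibonacci(x=1)
              -> return 1
            -> return 2
            fibonacci(x=2) -> return 1  (same call as traced above)
          -> return 3
          fibonacci(x=3) -> return 2  (same call as traced above)
        -> return 5
        fibonacci(x=4) -> return 3  (same call as traced above)
      -> return 8
      fibonacci(x=5) -> return 5  (same call as traced above)
    -> return 13
    fibonacci(x=6) -> return 8  (same call as traced above)
  -> return 21
  fibonacci(x=7) -> return 13  (same call as traced above)
-> return 34

Final answer: 34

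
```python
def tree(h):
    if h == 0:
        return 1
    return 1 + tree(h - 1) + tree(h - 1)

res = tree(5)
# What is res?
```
Call trace (a repeated sub-call is expanded the first time; later identical calls just restate its return value):
tree(h=5)
  tree(h=4)
    tree(h=3)
      tree(h=2)
        tree(h=1)
          tree(h=0)
          -> return 1
          tree(h=0)
          -> return 1
        -> return 3
        tree(h=1) -> return 3  (same call as traced above)
      -> return 7
      tree(h=2) -> return 7  (same call as traced above)
    -> return 15
    tree(h=3) -> return 15  (same call as traced above)
  -> return 31
  tree(h=4) -> return 31  (same call as traced above)
-> return 63

Final answer: 63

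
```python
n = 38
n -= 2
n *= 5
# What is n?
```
Trace:
  n=38
  n=36
  n=180

Final answer: 180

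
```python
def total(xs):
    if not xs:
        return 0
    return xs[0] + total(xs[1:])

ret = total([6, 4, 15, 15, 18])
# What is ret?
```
Call trace:
total(xs=[6, 4, 15, 15, 18])
  total(xs=[4, 15, 15, 18])
    total(xs=[15, 15, 18])
      total(xs=[15, 18])
        total(xs=[18])
          total(xs=[])
          -> return 0
        -> return 18
      -> return 33
    -> return 48
  -> return 52
-> return 58

Final answer: 58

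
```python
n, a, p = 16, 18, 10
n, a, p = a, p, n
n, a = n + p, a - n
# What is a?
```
Trace:
  n=16, a=18, p=10
  n=18, a=10, p=16
  n=34, a=-8, p=16

Final answer: -8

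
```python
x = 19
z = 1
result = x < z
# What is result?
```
Trace:
  x=19
  x=19, z=1
  x=19, z=1, result=False

Final answer: False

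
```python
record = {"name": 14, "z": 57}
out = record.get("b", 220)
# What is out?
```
Trace:
  record={'name': 14, 'z': 57}
  record={'name': 14, 'z': 57}, out=220

Final answer: 220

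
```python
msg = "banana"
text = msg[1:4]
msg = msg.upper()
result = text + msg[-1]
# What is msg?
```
Trace:
  msg='banana'
  msg='banana', text='ana'
  msg='BANANA', text='ana'
  msg='BANANA', text='ana', result='anaA'

Final answer: 'BANANA'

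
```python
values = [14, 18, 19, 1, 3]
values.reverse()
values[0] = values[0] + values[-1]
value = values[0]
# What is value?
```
Trace:
  values=[14, 18, 19, 1, 3]
  values=[3, 1, 19, 18, 14]
  values=[17, 1, 19, 18, 14]
  values=[17, 1, 19, 18, 14], value=17

Final answer: 17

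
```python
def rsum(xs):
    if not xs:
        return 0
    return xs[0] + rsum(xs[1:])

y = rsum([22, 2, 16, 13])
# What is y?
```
Call trace:
rsum(xs=[22, 2, 16, 13])
  rsum(xs=[2, 16, 13])
    rsum(xs=[16, 13])
      rsum(xs=[13])
        rsum(xs=[])
        -> return 0
      -> return 13
    -> return 29
  -> return 31
-> return 53

Final answer: 53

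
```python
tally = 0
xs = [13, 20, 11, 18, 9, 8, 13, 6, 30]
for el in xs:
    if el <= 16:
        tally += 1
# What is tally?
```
Trace:
  tally=0
  tally=1, el=13
  tally=1, el=20
  tally=2, el=11
  tally=2, el=18
  tally=3, el=9
  tally=4, el=8
  tally=5, el=13
  tally=6, el=6
  tally=6, el=30

Final answer: 6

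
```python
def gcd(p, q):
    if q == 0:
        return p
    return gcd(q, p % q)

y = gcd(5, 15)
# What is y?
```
Call trace:
gcd(p=5, q=15)
  gcd(p=15, q=5)
    gcd(p=5, q=0)
    -> return 5
  -> return 5
-> return 5

Final answer: 5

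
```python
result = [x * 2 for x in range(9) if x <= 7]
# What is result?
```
Trace:
  x=0
  x=1
  x=2
  x=3
  x=4
  x=5
  x=6
  x=7
  x=8
  result=[0, 2, 4, 6, 8, 10, 12, 14]

Final answer: [0, 2, 4, 6, 8, 10, 12, 14]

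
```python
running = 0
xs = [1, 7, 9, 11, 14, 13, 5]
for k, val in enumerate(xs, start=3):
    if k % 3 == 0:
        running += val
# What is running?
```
Trace:
  running=0
  running=1, k=3, val=1
  running=1, k=4, val=7
  running=1, k=5, val=9
  running=12, k=6, val=11
  running=12, k=7, val=14
  running=12, k=8, val=13
  running=17, k=9, val=5

Final answer: 17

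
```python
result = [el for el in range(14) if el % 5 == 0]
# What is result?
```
Trace:
  el=0
  el=1
  el=2
  el=3
  el=4
  el=5
  el=6
  el=7
  el=8
  el=9
  el=10
  el=11
  el=12
  el=13
  result=[0, 5, 10]

Final answer: [0, 5, 10]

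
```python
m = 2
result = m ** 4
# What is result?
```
Trace:
  m=2
  m=2, result=16

Final answer: 16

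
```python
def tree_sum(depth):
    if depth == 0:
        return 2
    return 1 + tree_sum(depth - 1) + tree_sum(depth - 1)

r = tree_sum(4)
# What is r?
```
Call trace (a repeated sub-call is expanded the first time; later identical calls just restate its return value):
tree_sum(depth=4)
  tree_sum(depth=3)
    tree_sum(depth=2)
      tree_sum(depth=1)
        tree_sum(depth=0)
        -> return 2
        tree_sum(depth=0)
        -> return 2
      -> return 5
      tree_sum(depth=1) -> return 5  (same call as traced above)
    -> return 11
    tree_sum(depth=2) -> return 11  (same call as traced above)
  -> return 23
  tree_sum(depth=3) -> return 23  (same call as traced above)
-> return 47

Final answer: 47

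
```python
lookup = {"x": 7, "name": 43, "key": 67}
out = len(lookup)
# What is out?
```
Trace:
  lookup={'x': 7, 'name': 43, 'key': 67}
  lookup={'x': 7, 'name': 43, 'key': 67}, out=3

Final answer: 3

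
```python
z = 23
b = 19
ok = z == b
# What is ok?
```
Trace:
  z=23
  z=23, b=19
  z=23, b=19, ok=False

Final answer: False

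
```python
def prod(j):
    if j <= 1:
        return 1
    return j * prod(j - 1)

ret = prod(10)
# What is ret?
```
Call trace:
prod(j=10)
  prod(j=9)
    prod(j=8)
      prod(j=7)
        prod(j=6)
          prod(j=5)
            prod(j=4)
              prod(j=3)
                prod(j=2)
                  prod(j=1)
                  -> return 1
                -> return 2
              -> return 6
            -> return 24
          -> return 120
        -> return 720
      -> return 5040
    -> return 40320
  -> return 362880
-> return 3628800

Final answer: 3628800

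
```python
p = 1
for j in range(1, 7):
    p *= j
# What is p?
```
Trace:
  p=1
  p=1, j=1
  p=2, j=2
  p=6, j=3
  p=24, j=4
  p=120, j=5
  p=720, j=6

Final answer: 720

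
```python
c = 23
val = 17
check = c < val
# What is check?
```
Trace:
  c=23
  c=23, val=17
  c=23, val=17, check=False

Final answer: False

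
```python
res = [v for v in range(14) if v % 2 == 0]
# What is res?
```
Trace:
  v=0
  v=1
  v=2
  v=3
  v=4
  v=5
  v=6
  v=7
  v=8
  v=9
  v=10
  v=11
  v=12
  v=13
  res=[0, 2, 4, 6, 8, 10, 12]

Final answer: [0, 2, 4, 6, 8, 10, 12]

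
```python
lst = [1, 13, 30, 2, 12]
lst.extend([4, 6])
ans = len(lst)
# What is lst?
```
Trace:
  lst=[1, 13, 30, 2, 12]
  lst=[1, 13, 30, 2, 12, 4, 6]
  lst=[1, 13, 30, 2, 12, 4, 6], ans=7

Final answer: [1, 13, 30, 2, 12, 4, 6]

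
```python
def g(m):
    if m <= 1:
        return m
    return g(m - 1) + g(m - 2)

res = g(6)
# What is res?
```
Call trace (a repeated sub-call is expanded the first time; later identical calls just restate its return value):
g(m=6)
  g(m=5)
    g(m=4)
      g(m=3)
        g(m=2)
          g(m=1)
          -> return 1
          g(m=0)
          -> return 0
        -> return 1
        g(m=1)
        -> return 1
      -> return 2
      g(m=2) -> return 1  (same call as traced above)
    -> return 3
    g(m=3) -> return 2  (same call as traced above)
  -> return 5
  g(m=4) -> return 3  (same call as traced above)
-> return 8

Final answer: 8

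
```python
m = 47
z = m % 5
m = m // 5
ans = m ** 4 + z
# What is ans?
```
Trace:
  m=47
  m=47, z=2
  m=9, z=2
  m=9, z=2, ans=6563

Final answer: 6563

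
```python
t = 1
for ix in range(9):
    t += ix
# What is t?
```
Trace:
  t=1
  t=1, ix=0
  t=2, ix=1
  t=4, ix=2
  t=7, ix=3
  t=11, ix=4
  t=16, ix=5
  t=22, ix=6
  t=29, ix=7
  t=37, ix=8

Final answer: 37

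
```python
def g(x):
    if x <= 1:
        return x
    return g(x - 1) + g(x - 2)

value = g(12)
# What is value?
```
Call trace (a repeated sub-call is expanded the first time; later identical calls just restate its return value):
g(x=12)
  g(x=11)
    g(x=10)
      g(x=9)
        g(x=8)
          g(x=7)
            g(x=6)
              g(x=5)
                g(x=4)
                  g(x=3)
                    g(x=2)
                      g(x=1)
                      -> return 1
                      g(x=0)
                      -> return 0
                    -> return 1
                    g(x=1)
                    -> return 1
                  -> return 2
                  g(x=2) -> return 1  (same call as traced above)
                -> return 3
                g(x=3) -> return 2  (same call as traced above)
              -> return 5
              g(x=4) -> return 3  (same call as traced above)
            -> return 8
            g(x=5) -> return 5  (same call as traced above)
          -> return 13
          g(x=6) -> return 8  (same call as traced above)
        -> return 21
        g(x=7) -> return 13  (same call as traced above)
      -> return 34
      g(x=8) -> return 21  (same call as traced above)
    -> return 55
    g(x=9) -> return 34  (same call as traced above)
  -> return 89
  g(x=10) -> return 55  (same call as traced above)
-> return 144

Final answer: 144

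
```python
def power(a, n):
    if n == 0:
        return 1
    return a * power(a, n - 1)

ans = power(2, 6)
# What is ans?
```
Call trace:
power(a=2, n=6)
  power(a=2, n=5)
    power(a=2, n=4)
      power(a=2, n=3)
        power(a=2, n=2)
          power(a=2, n=1)
            power(a=2, n=0)
            -> return 1
          -> return 2
        -> return 4
      -> return 8
    -> return 16
  -> return 32
-> return 64

Final answer: 64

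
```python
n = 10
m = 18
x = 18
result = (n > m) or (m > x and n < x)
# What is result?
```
Trace:
  n=10
  n=10, m=18
  n=10, m=18, x=18
  n=10, m=18, x=18, result=False

Final answer: False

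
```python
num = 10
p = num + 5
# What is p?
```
Trace:
  num=10
  num=10, p=15

Final answer: 15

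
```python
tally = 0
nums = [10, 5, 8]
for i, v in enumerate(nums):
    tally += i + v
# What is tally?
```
Trace:
  tally=0
  tally=10, i=0, v=10
  tally=16, i=1, v=5
  tally=26, i=2, v=8

Final answer: 26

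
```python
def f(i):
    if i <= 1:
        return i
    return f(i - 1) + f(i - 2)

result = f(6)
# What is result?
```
Call trace (a repeated sub-call is expanded the first time; later identical calls just restate its return value):
f(i=6)
  f(i=5)
    f(i=4)
      f(i=3)
        f(i=2)
          f(i=1)
          -> return 1
          f(i=0)
          -> return 0
        -> return 1
        f(i=1)
        -> return 1
      -> return 2
      f(i=2) -> return 1  (same call as traced above)
    -> return 3
    f(i=3) -> return 2  (same call as traced above)
  -> return 5
  f(i=4) -> return 3  (same call as traced above)
-> return 8

Final answer: 8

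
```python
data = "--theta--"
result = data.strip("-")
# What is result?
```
Trace:
  data='--theta--'
  data='--theta--', result='theta'

Final answer: 'theta'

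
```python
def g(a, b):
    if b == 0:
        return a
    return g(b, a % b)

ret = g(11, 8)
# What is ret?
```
Call trace:
g(a=11, b=8)
  g(a=8, b=3)
    g(a=3, b=2)
      g(a=2, b=1)
        g(a=1, b=0)
        -> return 1
      -> return 1
    -> return 1
  -> return 1
-> return 1

Final answer: 1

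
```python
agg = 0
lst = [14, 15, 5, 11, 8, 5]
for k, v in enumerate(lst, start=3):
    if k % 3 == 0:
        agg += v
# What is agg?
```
Trace:
  agg=0
  agg=14, k=3, v=14
  agg=14, k=4, v=15
  agg=14, k=5, v=5
  agg=25, k=6, v=11
  agg=25, k=7, v=8
  agg=25, k=8, v=5

Final answer: 25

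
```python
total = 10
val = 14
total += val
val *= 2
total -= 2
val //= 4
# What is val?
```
Trace:
  total=10
  total=10, val=14
  total=24, val=14
  total=24, val=28
  total=22, val=28
  total=22, val=7

Final answer: 7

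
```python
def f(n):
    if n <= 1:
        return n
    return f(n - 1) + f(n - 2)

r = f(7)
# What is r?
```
Call trace (a repeated sub-call is expanded the first time; later identical calls just restate its return value):
f(n=7)
  f(n=6)
    f(n=5)
      f(n=4)
        f(n=3)
          f(n=2)
            f(n=1)
            -> return 1
            f(n=0)
            -> return 0
          -> return 1
          f(n=1)
          -> return 1
        -> return 2
        f(n=2) -> return 1  (same call as traced above)
      -> return 3
      f(n=3) -> return 2  (same call as traced above)
    -> return 5
    f(n=4) -> return 3  (same call as traced above)
  -> return 8
  f(n=5) -> return 5  (same call as traced above)
-> return 13

Final answer: 13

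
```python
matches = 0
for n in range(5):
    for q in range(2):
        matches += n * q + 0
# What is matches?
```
Trace:
  matches=0
  matches=0, n=0, q=0
  matches=0, n=0, q=1
  matches=0, n=1, q=0
  matches=1, n=1, q=1
  matches=1, n=2, q=0
  matches=3, n=2, q=1
  matches=3, n=3, q=0
  matches=6, n=3, q=1
  matches=6, n=4, q=0
  matches=10, n=4, q=1

Final answer: 10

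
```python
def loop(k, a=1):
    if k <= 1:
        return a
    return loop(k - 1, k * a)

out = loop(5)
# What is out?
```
Call trace:
loop(k=5, a=1)
  loop(k=4, a=5)
    loop(k=3, a=20)
      loop(k=2, a=60)
        loop(k=1, a=120)
        -> return 120
      -> return 120
    -> return 120
  -> return 120
-> return 120

Final answer: 120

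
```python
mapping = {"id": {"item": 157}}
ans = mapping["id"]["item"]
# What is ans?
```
Trace:
  mapping={'id': {'item': 157}}
  mapping={'id': {'item': 157}}, ans=157

Final answer: 157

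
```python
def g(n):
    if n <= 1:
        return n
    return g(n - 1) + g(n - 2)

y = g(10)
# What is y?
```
Call trace (a repeated sub-call is expanded the first time; later identical calls just restate its return value):
g(n=10)
  g(n=9)
    g(n=8)
      g(n=7)
        g(n=6)
          g(n=5)
            g(n=4)
              g(n=3)
                g(n=2)
                  g(n=1)
                  -> return 1
                  g(n=0)
                  -> return 0
                -> return 1
                g(n=1)
                -> return 1
              -> return 2
              g(n=2) -> return 1  (same call as traced above)
            -> return 3
            g(n=3) -> return 2  (same call as traced above)
          -> return 5
          g(n=4) -> return 3  (same call as traced above)
        -> return 8
        g(n=5) -> return 5  (same call as traced above)
      -> return 13
      g(n=6) -> return 8  (same call as traced above)
    -> return 21
    g(n=7) -> return 13  (same call as traced above)
  -> return 34
  g(n=8) -> return 21  (same call as traced above)
-> return 55

Final answer: 55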